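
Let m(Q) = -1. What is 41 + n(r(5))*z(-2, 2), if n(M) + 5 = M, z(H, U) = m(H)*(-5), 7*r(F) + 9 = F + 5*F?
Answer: 31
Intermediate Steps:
r(F) = -9/7 + 6*F/7 (r(F) = -9/7 + (F + 5*F)/7 = -9/7 + (6*F)/7 = -9/7 + 6*F/7)
z(H, U) = 5 (z(H, U) = -1*(-5) = 5)
n(M) = -5 + M
41 + n(r(5))*z(-2, 2) = 41 + (-5 + (-9/7 + (6/7)*5))*5 = 41 + (-5 + (-9/7 + 30/7))*5 = 41 + (-5 + 3)*5 = 41 - 2*5 = 41 - 10 = 31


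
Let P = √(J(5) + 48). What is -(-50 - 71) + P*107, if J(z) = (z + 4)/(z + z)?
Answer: 121 + 107*√4890/10 ≈ 869.24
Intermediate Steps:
J(z) = (4 + z)/(2*z) (J(z) = (4 + z)/((2*z)) = (4 + z)*(1/(2*z)) = (4 + z)/(2*z))
P = √4890/10 (P = √((½)*(4 + 5)/5 + 48) = √((½)*(⅕)*9 + 48) = √(9/10 + 48) = √(489/10) = √4890/10 ≈ 6.9929)
-(-50 - 71) + P*107 = -(-50 - 71) + (√4890/10)*107 = -1*(-121) + 107*√4890/10 = 121 + 107*√4890/10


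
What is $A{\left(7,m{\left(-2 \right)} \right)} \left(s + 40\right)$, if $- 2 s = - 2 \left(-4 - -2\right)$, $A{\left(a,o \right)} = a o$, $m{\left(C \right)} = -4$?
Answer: $-1064$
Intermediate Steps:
$s = -2$ ($s = - \frac{\left(-2\right) \left(-4 - -2\right)}{2} = - \frac{\left(-2\right) \left(-4 + \left(-2 + 4\right)\right)}{2} = - \frac{\left(-2\right) \left(-4 + 2\right)}{2} = - \frac{\left(-2\right) \left(-2\right)}{2} = \left(- \frac{1}{2}\right) 4 = -2$)
$A{\left(7,m{\left(-2 \right)} \right)} \left(s + 40\right) = 7 \left(-4\right) \left(-2 + 40\right) = \left(-28\right) 38 = -1064$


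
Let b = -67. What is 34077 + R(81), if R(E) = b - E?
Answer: 33929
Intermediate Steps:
R(E) = -67 - E
34077 + R(81) = 34077 + (-67 - 1*81) = 34077 + (-67 - 81) = 34077 - 148 = 33929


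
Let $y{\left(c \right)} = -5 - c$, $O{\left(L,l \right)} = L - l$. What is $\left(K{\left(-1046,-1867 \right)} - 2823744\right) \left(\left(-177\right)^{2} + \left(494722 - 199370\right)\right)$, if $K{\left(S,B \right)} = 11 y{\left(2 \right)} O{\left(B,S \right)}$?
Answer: $-901811720887$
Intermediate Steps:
$K{\left(S,B \right)} = - 77 B + 77 S$ ($K{\left(S,B \right)} = 11 \left(-5 - 2\right) \left(B - S\right) = 11 \left(-7\right) \left(B - S\right) = - 77 \left(B - S\right) = - 77 B + 77 S$)
$\left(K{\left(-1046,-1867 \right)} - 2823744\right) \left(\left(-177\right)^{2} + \left(494722 - 199370\right)\right) = \left(\left(\left(-77\right) \left(-1867\right) + 77 \left(-1046\right)\right) - 2823744\right) \left(\left(-177\right)^{2} + \left(494722 - 199370\right)\right) = \left(\left(143759 - 80542\right) - 2823744\right) \left(31329 + \left(494722 - 199370\right)\right) = \left(63217 - 2823744\right) \left(31329 + 295352\right) = \left(-2760527\right) 326681 = -901811720887$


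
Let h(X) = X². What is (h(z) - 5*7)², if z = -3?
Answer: 676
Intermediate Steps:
(h(z) - 5*7)² = ((-3)² - 5*7)² = (9 - 35)² = (-26)² = 676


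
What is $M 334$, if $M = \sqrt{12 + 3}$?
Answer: $334 \sqrt{15} \approx 1293.6$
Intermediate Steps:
$M = \sqrt{15} \approx 3.873$
$M 334 = \sqrt{15} \cdot 334 = 334 \sqrt{15}$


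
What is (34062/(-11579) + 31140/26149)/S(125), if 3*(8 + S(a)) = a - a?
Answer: 265058589/1211117084 ≈ 0.21885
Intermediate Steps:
S(a) = -8 (S(a) = -8 + (a - a)/3 = -8 + (⅓)*0 = -8 + 0 = -8)
(34062/(-11579) + 31140/26149)/S(125) = (34062/(-11579) + 31140/26149)/(-8) = (34062*(-1/11579) + 31140*(1/26149))*(-⅛) = (-34062/11579 + 31140/26149)*(-⅛) = -530117178/302779271*(-⅛) = 265058589/1211117084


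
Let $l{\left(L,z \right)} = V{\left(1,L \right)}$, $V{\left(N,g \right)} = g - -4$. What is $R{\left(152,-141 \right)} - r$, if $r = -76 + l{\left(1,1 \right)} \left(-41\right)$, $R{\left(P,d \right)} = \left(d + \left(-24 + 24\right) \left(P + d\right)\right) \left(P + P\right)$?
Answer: $-42583$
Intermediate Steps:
$V{\left(N,g \right)} = 4 + g$ ($V{\left(N,g \right)} = g + 4 = 4 + g$)
$l{\left(L,z \right)} = 4 + L$
$R{\left(P,d \right)} = 2 P d$ ($R{\left(P,d \right)} = \left(d + 0 \left(P + d\right)\right) 2 P = \left(d + 0\right) 2 P = d 2 P = 2 P d$)
$r = -281$ ($r = -76 + \left(4 + 1\right) \left(-41\right) = -76 + 5 \left(-41\right) = -76 - 205 = -281$)
$R{\left(152,-141 \right)} - r = 2 \cdot 152 \left(-141\right) - -281 = -42864 + 281 = -42583$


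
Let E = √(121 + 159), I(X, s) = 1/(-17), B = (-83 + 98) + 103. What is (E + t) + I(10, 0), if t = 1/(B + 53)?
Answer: -154/2907 + 2*√70 ≈ 16.680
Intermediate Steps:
B = 118 (B = 15 + 103 = 118)
I(X, s) = -1/17
t = 1/171 (t = 1/(118 + 53) = 1/171 ≈ 0.0058480)
E = 2*√70 (E = √280 = 2*√70 ≈ 16.733)
(E + t) + I(10, 0) = (2*√70 + 1/171) - 1/17 = (1/171 + 2*√70) - 1/17 = -154/2907 + 2*√70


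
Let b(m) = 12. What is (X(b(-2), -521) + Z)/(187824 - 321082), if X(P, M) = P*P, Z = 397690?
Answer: -198917/66629 ≈ -2.9854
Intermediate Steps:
X(P, M) = P²
(X(b(-2), -521) + Z)/(187824 - 321082) = (12² + 397690)/(187824 - 321082) = (144 + 397690)/(-133258) = 397834*(-1/133258) = -198917/66629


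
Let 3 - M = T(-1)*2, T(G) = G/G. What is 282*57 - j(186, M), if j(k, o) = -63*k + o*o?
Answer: 27791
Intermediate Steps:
T(G) = 1
M = 1 (M = 3 - 2 = 1)
j(k, o) = o**2 - 63*k (j(k, o) = -63*k + o**2 = o**2 - 63*k)
282*57 - j(186, M) = 282*57 - (1**2 - 63*186) = 16074 - (1 - 11718) = 16074 - 1*(-11717) = 16074 + 11717 = 27791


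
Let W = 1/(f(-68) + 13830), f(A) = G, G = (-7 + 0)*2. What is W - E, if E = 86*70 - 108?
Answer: -81680191/13816 ≈ -5912.0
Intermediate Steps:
G = -14 (G = -7*2 = -14)
f(A) = -14
E = 5912 (E = 6020 - 108 = 5912)
W = 1/13816 (W = 1/(-14 + 13830) = 1/13816 ≈ 7.2380e-5)
W - E = 1/13816 - 1*5912 = 1/13816 - 5912 = -81680191/13816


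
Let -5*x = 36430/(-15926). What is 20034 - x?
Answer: 159527099/7963 ≈ 20034.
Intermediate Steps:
x = 3643/7963 (x = -7286/(-15926) = -7286*(-1)/15926 = -1/5*(-18215/7963) = 3643/7963 ≈ 0.45749)
20034 - x = 20034 - 1*3643/7963 = 20034 - 3643/7963 = 159527099/7963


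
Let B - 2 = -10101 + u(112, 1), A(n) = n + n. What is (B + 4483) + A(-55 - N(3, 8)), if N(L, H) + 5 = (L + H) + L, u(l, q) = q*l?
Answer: -5632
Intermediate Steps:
u(l, q) = l*q
N(L, H) = -5 + H + 2*L (N(L, H) = -5 + ((L + H) + L) = -5 + ((H + L) + L) = -5 + (H + 2*L) = -5 + H + 2*L)
A(n) = 2*n
B = -9987 (B = 2 + (-10101 + 112*1) = 2 + (-10101 + 112) = 2 - 9989 = -9987)
(B + 4483) + A(-55 - N(3, 8)) = (-9987 + 4483) + 2*(-55 - (-5 + 8 + 2*3)) = -5504 + 2*(-55 - (-5 + 8 + 6)) = -5504 + 2*(-55 - 1*9) = -5504 + 2*(-55 - 9) = -5504 + 2*(-64) = -5504 - 128 = -5632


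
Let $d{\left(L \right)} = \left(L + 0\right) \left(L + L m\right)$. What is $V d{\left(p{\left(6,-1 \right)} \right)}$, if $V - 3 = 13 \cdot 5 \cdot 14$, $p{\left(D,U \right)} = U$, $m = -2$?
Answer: $-913$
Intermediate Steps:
$d{\left(L \right)} = - L^{2}$ ($d{\left(L \right)} = \left(L + 0\right) \left(L + L \left(-2\right)\right) = L \left(L - 2 L\right) = L \left(- L\right) = - L^{2}$)
$V = 913$ ($V = 3 + 13 \cdot 5 \cdot 14 = 3 + 65 \cdot 14 = 3 + 910 = 913$)
$V d{\left(p{\left(6,-1 \right)} \right)} = 913 \left(- \left(-1\right)^{2}\right) = 913 \left(\left(-1\right) 1\right) = 913 \left(-1\right) = -913$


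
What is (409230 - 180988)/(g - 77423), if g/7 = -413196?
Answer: -228242/2969795 ≈ -0.076854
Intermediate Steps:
g = -2892372 (g = 7*(-413196) = -2892372)
(409230 - 180988)/(g - 77423) = (409230 - 180988)/(-2892372 - 77423) = 228242/(-2969795) = 228242*(-1/2969795) = -228242/2969795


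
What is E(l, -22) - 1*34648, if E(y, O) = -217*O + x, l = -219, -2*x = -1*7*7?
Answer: -59699/2 ≈ -29850.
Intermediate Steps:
x = 49/2 (x = -(-1*7)*7/2 = -(-7)*7/2 = -½*(-49) = 49/2 ≈ 24.500)
E(y, O) = 49/2 - 217*O (E(y, O) = -217*O + 49/2 = 49/2 - 217*O)
E(l, -22) - 1*34648 = (49/2 - 217*(-22)) - 1*34648 = (49/2 + 4774) - 34648 = 9597/2 - 34648 = -59699/2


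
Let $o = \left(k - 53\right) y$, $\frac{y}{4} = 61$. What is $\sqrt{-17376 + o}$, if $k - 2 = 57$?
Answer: $6 i \sqrt{442} \approx 126.14 i$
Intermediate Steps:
$k = 59$ ($k = 2 + 57 = 59$)
$y = 244$ ($y = 4 \cdot 61 = 244$)
$o = 1464$ ($o = \left(59 - 53\right) 244 = 6 \cdot 244 = 1464$)
$\sqrt{-17376 + o} = \sqrt{-17376 + 1464} = \sqrt{-15912} = 6 i \sqrt{442}$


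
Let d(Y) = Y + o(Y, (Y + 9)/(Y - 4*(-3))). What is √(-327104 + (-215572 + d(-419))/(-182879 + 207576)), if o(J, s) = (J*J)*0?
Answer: I*√199519739820863/24697 ≈ 571.94*I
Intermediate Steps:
o(J, s) = 0 (o(J, s) = J²*0 = 0)
d(Y) = Y (d(Y) = Y + 0 = Y)
√(-327104 + (-215572 + d(-419))/(-182879 + 207576)) = √(-327104 + (-215572 - 419)/(-182879 + 207576)) = √(-327104 - 215991/24697) = √(-8078703479/24697) = I*√199519739820863/24697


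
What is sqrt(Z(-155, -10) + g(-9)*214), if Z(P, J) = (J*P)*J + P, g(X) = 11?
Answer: I*sqrt(13301) ≈ 115.33*I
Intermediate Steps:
Z(P, J) = P + P*J**2 (Z(P, J) = P*J**2 + P = P + P*J**2)
sqrt(Z(-155, -10) + g(-9)*214) = sqrt(-155*(1 + (-10)**2) + 11*214) = sqrt(-155*(1 + 100) + 2354) = sqrt(-155*101 + 2354) = sqrt(-15655 + 2354) = sqrt(-13301) = I*sqrt(13301)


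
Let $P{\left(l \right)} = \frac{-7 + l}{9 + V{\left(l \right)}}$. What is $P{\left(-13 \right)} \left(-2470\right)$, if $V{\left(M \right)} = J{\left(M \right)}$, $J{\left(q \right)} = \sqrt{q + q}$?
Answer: $\frac{444600}{107} - \frac{49400 i \sqrt{26}}{107} \approx 4155.1 - 2354.1 i$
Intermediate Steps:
$J{\left(q \right)} = \sqrt{2} \sqrt{q}$ ($J{\left(q \right)} = \sqrt{2 q} = \sqrt{2} \sqrt{q}$)
$V{\left(M \right)} = \sqrt{2} \sqrt{M}$
$P{\left(l \right)} = \frac{-7 + l}{9 + \sqrt{2} \sqrt{l}}$
$P{\left(-13 \right)} \left(-2470\right) = \frac{-7 - 13}{9 + \sqrt{2} \sqrt{-13}} \left(-2470\right) = \frac{1}{9 + \sqrt{2} i \sqrt{13}} \left(-20\right) \left(-2470\right) = \frac{1}{9 + i \sqrt{26}} \left(-20\right) \left(-2470\right) = - \frac{20}{9 + i \sqrt{26}} \left(-2470\right) = \frac{49400}{9 + i \sqrt{26}}$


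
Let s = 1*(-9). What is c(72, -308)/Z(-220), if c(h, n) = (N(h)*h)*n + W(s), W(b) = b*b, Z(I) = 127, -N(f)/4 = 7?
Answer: 621009/127 ≈ 4889.8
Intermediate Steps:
N(f) = -28 (N(f) = -4*7 = -28)
s = -9
W(b) = b**2
c(h, n) = 81 - 28*h*n (c(h, n) = (-28*h)*n + (-9)**2 = -28*h*n + 81 = 81 - 28*h*n)
c(72, -308)/Z(-220) = (81 - 28*72*(-308))/127 = (81 + 620928)*(1/127) = 621009*(1/127) = 621009/127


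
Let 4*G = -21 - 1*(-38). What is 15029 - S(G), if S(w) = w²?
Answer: 240175/16 ≈ 15011.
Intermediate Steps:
G = 17/4 (G = (-21 - 1*(-38))/4 = (-21 + 38)/4 = (¼)*17 = 17/4 ≈ 4.2500)
15029 - S(G) = 15029 - (17/4)² = 15029 - 1*289/16 = 15029 - 289/16 = 240175/16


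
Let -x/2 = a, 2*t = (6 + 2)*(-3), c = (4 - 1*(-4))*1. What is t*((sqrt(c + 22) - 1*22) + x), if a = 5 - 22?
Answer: -144 - 12*sqrt(30) ≈ -209.73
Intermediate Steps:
c = 8 (c = (4 + 4)*1 = 8*1 = 8)
t = -12 (t = ((6 + 2)*(-3))/2 = (8*(-3))/2 = (1/2)*(-24) = -12)
a = -17
x = 34 (x = -2*(-17) = 34)
t*((sqrt(c + 22) - 1*22) + x) = -12*((sqrt(8 + 22) - 1*22) + 34) = -12*((sqrt(30) - 22) + 34) = -12*((-22 + sqrt(30)) + 34) = -12*(12 + sqrt(30)) = -144 - 12*sqrt(30)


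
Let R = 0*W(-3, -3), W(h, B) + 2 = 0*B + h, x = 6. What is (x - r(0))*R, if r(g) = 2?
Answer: 0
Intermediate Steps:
W(h, B) = -2 + h (W(h, B) = -2 + (0*B + h) = -2 + (0 + h) = -2 + h)
R = 0 (R = 0*(-2 - 3) = 0*(-5) = 0)
(x - r(0))*R = (6 - 1*2)*0 = (6 - 2)*0 = 4*0 = 0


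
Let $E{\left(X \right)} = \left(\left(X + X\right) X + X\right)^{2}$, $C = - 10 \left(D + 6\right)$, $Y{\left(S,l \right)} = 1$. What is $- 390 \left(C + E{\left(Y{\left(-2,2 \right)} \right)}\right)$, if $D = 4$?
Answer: $35490$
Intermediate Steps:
$C = -100$ ($C = - 10 \left(4 + 6\right) = \left(-10\right) 10 = -100$)
$E{\left(X \right)} = \left(X + 2 X^{2}\right)^{2}$ ($E{\left(X \right)} = \left(2 X X + X\right)^{2} = \left(2 X^{2} + X\right)^{2} = \left(X + 2 X^{2}\right)^{2}$)
$- 390 \left(C + E{\left(Y{\left(-2,2 \right)} \right)}\right) = - 390 \left(-100 + 1^{2} \left(1 + 2 \cdot 1\right)^{2}\right) = - 390 \left(-100 + 1 \left(1 + 2\right)^{2}\right) = - 390 \left(-100 + 1 \cdot 3^{2}\right) = - 390 \left(-100 + 1 \cdot 9\right) = - 390 \left(-100 + 9\right) = \left(-390\right) \left(-91\right) = 35490$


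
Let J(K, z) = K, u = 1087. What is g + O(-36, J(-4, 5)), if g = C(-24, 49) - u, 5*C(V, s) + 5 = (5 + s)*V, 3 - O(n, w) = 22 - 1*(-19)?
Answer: -6926/5 ≈ -1385.2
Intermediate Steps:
O(n, w) = -38 (O(n, w) = 3 - (22 - 1*(-19)) = 3 - (22 + 19) = 3 - 1*41 = 3 - 41 = -38)
C(V, s) = -1 + V*(5 + s)/5 (C(V, s) = -1 + ((5 + s)*V)/5 = -1 + (V*(5 + s))/5 = -1 + V*(5 + s)/5)
g = -6736/5 (g = (-1 - 24 + (1/5)*(-24)*49) - 1*1087 = (-1 - 24 - 1176/5) - 1087 = -1301/5 - 1087 = -6736/5 ≈ -1347.2)
g + O(-36, J(-4, 5)) = -6736/5 - 38 = -6926/5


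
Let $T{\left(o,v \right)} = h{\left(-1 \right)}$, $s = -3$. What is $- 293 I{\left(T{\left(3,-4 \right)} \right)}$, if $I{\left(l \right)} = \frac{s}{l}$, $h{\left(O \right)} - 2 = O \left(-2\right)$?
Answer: $\frac{879}{4} \approx 219.75$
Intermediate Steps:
$h{\left(O \right)} = 2 - 2 O$ ($h{\left(O \right)} = 2 + O \left(-2\right) = 2 - 2 O$)
$T{\left(o,v \right)} = 4$ ($T{\left(o,v \right)} = 2 - -2 = 2 + 2 = 4$)
$I{\left(l \right)} = - \frac{3}{l}$
$- 293 I{\left(T{\left(3,-4 \right)} \right)} = - 293 \left(- \frac{3}{4}\right) = - 293 \left(\left(-3\right) \frac{1}{4}\right) = \left(-293\right) \left(- \frac{3}{4}\right) = \frac{879}{4}$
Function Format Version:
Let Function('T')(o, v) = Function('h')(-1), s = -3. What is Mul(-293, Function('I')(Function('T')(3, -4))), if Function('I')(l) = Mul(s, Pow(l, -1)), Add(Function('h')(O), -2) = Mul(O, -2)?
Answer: Rational(879, 4) ≈ 219.75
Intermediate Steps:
Function('h')(O) = Add(2, Mul(-2, O)) (Function('h')(O) = Add(2, Mul(O, -2)) = Add(2, Mul(-2, O)))
Function('T')(o, v) = 4 (Function('T')(o, v) = Add(2, Mul(-2, -1)) = Add(2, 2) = 4)
Function('I')(l) = Mul(-3, Pow(l, -1))
Mul(-293, Function('I')(Function('T')(3, -4))) = Mul(-293, Mul(-3, Pow(4, -1))) = Mul(-293, Mul(-3, Rational(1, 4))) = Mul(-293, Rational(-3, 4)) = Rational(879, 4)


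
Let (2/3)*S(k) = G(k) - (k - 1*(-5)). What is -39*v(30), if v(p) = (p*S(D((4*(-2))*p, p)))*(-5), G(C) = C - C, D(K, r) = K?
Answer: 2062125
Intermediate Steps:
G(C) = 0
S(k) = -15/2 - 3*k/2 (S(k) = 3*(0 - (k - 1*(-5)))/2 = 3*(0 - (k + 5))/2 = 3*(0 - (5 + k))/2 = 3*(0 + (-5 - k))/2 = 3*(-5 - k)/2 = -15/2 - 3*k/2)
v(p) = -5*p*(-15/2 + 12*p) (v(p) = (p*(-15/2 - 3*4*(-2)*p/2))*(-5) = (p*(-15/2 - (-12)*p))*(-5) = (p*(-15/2 + 12*p))*(-5) = -5*p*(-15/2 + 12*p))
-39*v(30) = -585*30*(5 - 8*30)/2 = -585*30*(5 - 240)/2 = -585*30*(-235)/2 = -39*(-52875) = 2062125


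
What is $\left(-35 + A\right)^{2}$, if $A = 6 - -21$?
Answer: $64$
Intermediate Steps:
$A = 27$ ($A = 6 + 21 = 27$)
$\left(-35 + A\right)^{2} = \left(-35 + 27\right)^{2} = \left(-8\right)^{2} = 64$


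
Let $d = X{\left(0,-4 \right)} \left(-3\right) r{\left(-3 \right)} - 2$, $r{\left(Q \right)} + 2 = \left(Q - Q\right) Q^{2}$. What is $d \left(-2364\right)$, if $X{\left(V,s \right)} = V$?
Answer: $4728$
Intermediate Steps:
$r{\left(Q \right)} = -2$ ($r{\left(Q \right)} = -2 + \left(Q - Q\right) Q^{2} = -2 + 0 Q^{2} = -2 + 0 = -2$)
$d = -2$ ($d = 0 \left(-3\right) \left(-2\right) - 2 = 0 \left(-2\right) - 2 = 0 - 2 = -2$)
$d \left(-2364\right) = \left(-2\right) \left(-2364\right) = 4728$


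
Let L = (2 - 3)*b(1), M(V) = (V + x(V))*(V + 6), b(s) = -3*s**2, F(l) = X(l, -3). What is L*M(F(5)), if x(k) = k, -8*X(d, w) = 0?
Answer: 0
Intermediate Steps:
X(d, w) = 0 (X(d, w) = -1/8*0 = 0)
F(l) = 0
M(V) = 2*V*(6 + V) (M(V) = (V + V)*(V + 6) = (2*V)*(6 + V) = 2*V*(6 + V))
L = 3 (L = (2 - 3)*(-3*1**2) = -(-3) = -1*(-3) = 3)
L*M(F(5)) = 3*(2*0*(6 + 0)) = 3*(2*0*6) = 3*0 = 0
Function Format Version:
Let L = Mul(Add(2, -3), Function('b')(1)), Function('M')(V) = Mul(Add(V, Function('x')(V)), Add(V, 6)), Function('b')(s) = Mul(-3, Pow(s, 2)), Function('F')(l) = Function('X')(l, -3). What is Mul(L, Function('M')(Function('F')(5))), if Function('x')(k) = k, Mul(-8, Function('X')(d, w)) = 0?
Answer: 0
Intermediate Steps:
Function('X')(d, w) = 0 (Function('X')(d, w) = Mul(Rational(-1, 8), 0) = 0)
Function('F')(l) = 0
Function('M')(V) = Mul(2, V, Add(6, V)) (Function('M')(V) = Mul(Add(V, V), Add(V, 6)) = Mul(Mul(2, V), Add(6, V)) = Mul(2, V, Add(6, V)))
L = 3 (L = Mul(Add(2, -3), Mul(-3, Pow(1, 2))) = Mul(-1, Mul(-3, 1)) = Mul(-1, -3) = 3)
Mul(L, Function('M')(Function('F')(5))) = Mul(3, Mul(2, 0, Add(6, 0))) = Mul(3, Mul(2, 0, 6)) = Mul(3, 0) = 0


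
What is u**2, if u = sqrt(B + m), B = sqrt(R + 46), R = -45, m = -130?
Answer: -129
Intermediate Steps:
B = 1 (B = sqrt(-45 + 46) = sqrt(1) = 1)
u = I*sqrt(129) (u = sqrt(1 - 130) = sqrt(-129) = I*sqrt(129) ≈ 11.358*I)
u**2 = (I*sqrt(129))**2 = -129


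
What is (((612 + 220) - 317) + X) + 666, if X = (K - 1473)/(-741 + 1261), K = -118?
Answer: 612529/520 ≈ 1177.9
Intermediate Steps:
X = -1591/520 (X = (-118 - 1473)/(-741 + 1261) = -1591/520 ≈ -3.0596)
(((612 + 220) - 317) + X) + 666 = (((612 + 220) - 317) - 1591/520) + 666 = ((832 - 317) - 1591/520) + 666 = (515 - 1591/520) + 666 = 266209/520 + 666 = 612529/520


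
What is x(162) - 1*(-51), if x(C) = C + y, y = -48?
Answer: 165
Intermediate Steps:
x(C) = -48 + C (x(C) = C - 48 = -48 + C)
x(162) - 1*(-51) = (-48 + 162) - 1*(-51) = 114 + 51 = 165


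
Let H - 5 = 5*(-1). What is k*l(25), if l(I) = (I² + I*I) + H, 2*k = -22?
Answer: -13750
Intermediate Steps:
k = -11 (k = (½)*(-22) = -11)
H = 0 (H = 5 + 5*(-1) = 5 - 5 = 0)
l(I) = 2*I² (l(I) = (I² + I*I) + 0 = (I² + I²) + 0 = 2*I² + 0 = 2*I²)
k*l(25) = -22*25² = -22*625 = -11*1250 = -13750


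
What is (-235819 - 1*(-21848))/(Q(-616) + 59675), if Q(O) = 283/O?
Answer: -131806136/36759517 ≈ -3.5856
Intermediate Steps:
(-235819 - 1*(-21848))/(Q(-616) + 59675) = (-235819 - 1*(-21848))/(283/(-616) + 59675) = (-235819 + 21848)/(283*(-1/616) + 59675) = -213971/(-283/616 + 59675) = -213971/36759517/616 = -213971*616/36759517 = -131806136/36759517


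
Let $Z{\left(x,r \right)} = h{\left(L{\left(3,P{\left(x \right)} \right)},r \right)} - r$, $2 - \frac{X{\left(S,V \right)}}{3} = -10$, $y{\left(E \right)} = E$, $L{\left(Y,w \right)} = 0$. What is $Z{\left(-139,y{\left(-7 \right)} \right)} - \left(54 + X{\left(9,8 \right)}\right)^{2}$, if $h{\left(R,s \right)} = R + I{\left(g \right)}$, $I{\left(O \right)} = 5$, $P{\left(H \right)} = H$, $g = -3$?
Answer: $-8088$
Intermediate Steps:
$X{\left(S,V \right)} = 36$ ($X{\left(S,V \right)} = 6 - -30 = 6 + 30 = 36$)
$h{\left(R,s \right)} = 5 + R$ ($h{\left(R,s \right)} = R + 5 = 5 + R$)
$Z{\left(x,r \right)} = 5 - r$ ($Z{\left(x,r \right)} = \left(5 + 0\right) - r = 5 - r$)
$Z{\left(-139,y{\left(-7 \right)} \right)} - \left(54 + X{\left(9,8 \right)}\right)^{2} = \left(5 - -7\right) - \left(54 + 36\right)^{2} = \left(5 + 7\right) - 90^{2} = 12 - 8100 = -8088$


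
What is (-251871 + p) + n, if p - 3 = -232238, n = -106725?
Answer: -590831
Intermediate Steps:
p = -232235 (p = 3 - 232238 = -232235)
(-251871 + p) + n = (-251871 - 232235) - 106725 = -484106 - 106725 = -590831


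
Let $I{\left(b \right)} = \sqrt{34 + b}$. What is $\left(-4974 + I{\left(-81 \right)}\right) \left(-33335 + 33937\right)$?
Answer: $-2994348 + 602 i \sqrt{47} \approx -2.9943 \cdot 10^{6} + 4127.1 i$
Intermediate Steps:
$\left(-4974 + I{\left(-81 \right)}\right) \left(-33335 + 33937\right) = \left(-4974 + \sqrt{34 - 81}\right) \left(-33335 + 33937\right) = \left(-4974 + \sqrt{-47}\right) 602 = \left(-4974 + i \sqrt{47}\right) 602 = -2994348 + 602 i \sqrt{47}$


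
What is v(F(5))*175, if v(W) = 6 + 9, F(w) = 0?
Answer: 2625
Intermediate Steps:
v(W) = 15
v(F(5))*175 = 15*175 = 2625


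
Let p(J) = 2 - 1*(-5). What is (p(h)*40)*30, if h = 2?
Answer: 8400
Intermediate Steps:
p(J) = 7 (p(J) = 2 + 5 = 7)
(p(h)*40)*30 = (7*40)*30 = 280*30 = 8400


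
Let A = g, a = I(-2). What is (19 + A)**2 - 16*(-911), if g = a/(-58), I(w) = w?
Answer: 12563120/841 ≈ 14938.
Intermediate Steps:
a = -2
g = 1/29 (g = -2/(-58) = -2*(-1/58) = 1/29 ≈ 0.034483)
A = 1/29 ≈ 0.034483
(19 + A)**2 - 16*(-911) = (19 + 1/29)**2 - 16*(-911) = (552/29)**2 + 14576 = 304704/841 + 14576 = 12563120/841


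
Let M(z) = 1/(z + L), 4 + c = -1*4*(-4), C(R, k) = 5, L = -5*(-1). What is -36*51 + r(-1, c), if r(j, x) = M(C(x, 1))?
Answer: -18359/10 ≈ -1835.9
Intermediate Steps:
L = 5
c = 12 (c = -4 - 1*4*(-4) = -4 - 4*(-4) = -4 + 16 = 12)
M(z) = 1/(5 + z) (M(z) = 1/(z + 5) = 1/(5 + z))
r(j, x) = 1/10 (r(j, x) = 1/(5 + 5) = 1/10)
-36*51 + r(-1, c) = -36*51 + 1/10 = -1836 + 1/10 = -18359/10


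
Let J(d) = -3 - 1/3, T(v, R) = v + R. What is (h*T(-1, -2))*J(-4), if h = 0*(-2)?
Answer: 0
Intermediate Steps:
T(v, R) = R + v
h = 0
J(d) = -10/3 (J(d) = -3 - 1*1/3 = -3 - 1/3 = -10/3)
(h*T(-1, -2))*J(-4) = (0*(-2 - 1))*(-10/3) = (0*(-3))*(-10/3) = 0*(-10/3) = 0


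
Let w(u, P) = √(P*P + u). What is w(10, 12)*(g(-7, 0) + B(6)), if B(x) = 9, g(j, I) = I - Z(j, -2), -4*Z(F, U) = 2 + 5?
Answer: 43*√154/4 ≈ 133.40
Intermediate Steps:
Z(F, U) = -7/4 (Z(F, U) = -(2 + 5)/4 = -¼*7 = -7/4)
g(j, I) = 7/4 + I (g(j, I) = I - 1*(-7/4) = I + 7/4 = 7/4 + I)
w(u, P) = √(u + P²) (w(u, P) = √(P² + u) = √(u + P²))
w(10, 12)*(g(-7, 0) + B(6)) = √(10 + 12²)*((7/4 + 0) + 9) = √(10 + 144)*(7/4 + 9) = √154*(43/4) = 43*√154/4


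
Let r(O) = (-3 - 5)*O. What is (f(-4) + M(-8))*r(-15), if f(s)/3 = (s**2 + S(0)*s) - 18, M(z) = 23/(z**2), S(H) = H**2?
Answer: -5415/8 ≈ -676.88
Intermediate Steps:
r(O) = -8*O
M(z) = 23/z**2
f(s) = -54 + 3*s**2 (f(s) = 3*((s**2 + 0**2*s) - 18) = 3*((s**2 + 0*s) - 18) = 3*((s**2 + 0) - 18) = 3*(s**2 - 18) = 3*(-18 + s**2) = -54 + 3*s**2)
(f(-4) + M(-8))*r(-15) = ((-54 + 3*(-4)**2) + 23/(-8)**2)*(-8*(-15)) = ((-54 + 3*16) + 23*(1/64))*120 = ((-54 + 48) + 23/64)*120 = (-6 + 23/64)*120 = -361/64*120 = -5415/8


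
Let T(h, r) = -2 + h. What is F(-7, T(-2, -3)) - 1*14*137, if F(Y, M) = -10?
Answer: -1928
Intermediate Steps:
F(-7, T(-2, -3)) - 1*14*137 = -10 - 1*14*137 = -10 - 14*137 = -10 - 1918 = -1928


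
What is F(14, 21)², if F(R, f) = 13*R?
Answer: 33124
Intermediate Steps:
F(14, 21)² = (13*14)² = 182² = 33124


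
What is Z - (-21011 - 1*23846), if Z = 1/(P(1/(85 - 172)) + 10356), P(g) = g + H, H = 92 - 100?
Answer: 40383635762/900275 ≈ 44857.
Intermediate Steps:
H = -8
P(g) = -8 + g (P(g) = g - 8 = -8 + g)
Z = 87/900275 (Z = 1/((-8 + 1/(85 - 172)) + 10356) = 1/((-8 + 1/(-87)) + 10356) = 1/((-8 - 1/87) + 10356) = 1/(-697/87 + 10356) = 1/(900275/87) = 87/900275 ≈ 9.6637e-5)
Z - (-21011 - 1*23846) = 87/900275 - (-21011 - 1*23846) = 87/900275 - (-21011 - 23846) = 87/900275 - 1*(-44857) = 87/900275 + 44857 = 40383635762/900275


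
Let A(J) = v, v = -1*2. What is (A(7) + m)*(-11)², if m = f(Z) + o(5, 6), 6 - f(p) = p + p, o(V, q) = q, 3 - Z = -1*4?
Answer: -484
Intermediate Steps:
Z = 7 (Z = 3 - (-1)*4 = 3 - 1*(-4) = 3 + 4 = 7)
f(p) = 6 - 2*p (f(p) = 6 - (p + p) = 6 - 2*p)
v = -2
m = -2 (m = (6 - 2*7) + 6 = (6 - 14) + 6 = -8 + 6 = -2)
A(J) = -2
(A(7) + m)*(-11)² = (-2 - 2)*(-11)² = -4*121 = -484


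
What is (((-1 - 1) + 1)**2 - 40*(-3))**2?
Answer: 14641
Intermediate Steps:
(((-1 - 1) + 1)**2 - 40*(-3))**2 = ((-2 + 1)**2 - 4*(-30))**2 = ((-1)**2 + 120)**2 = (1 + 120)**2 = 121**2 = 14641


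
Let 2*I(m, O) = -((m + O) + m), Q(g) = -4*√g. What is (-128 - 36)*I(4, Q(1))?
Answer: 328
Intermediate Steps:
I(m, O) = -m - O/2 (I(m, O) = (-((m + O) + m))/2 = (-((O + m) + m))/2 = (-(O + 2*m))/2 = (-O - 2*m)/2 = -m - O/2)
(-128 - 36)*I(4, Q(1)) = (-128 - 36)*(-1*4 - (-2)*√1) = -164*(-4 - (-2)) = -164*(-4 - ½*(-4)) = -164*(-4 + 2) = -164*(-2) = 328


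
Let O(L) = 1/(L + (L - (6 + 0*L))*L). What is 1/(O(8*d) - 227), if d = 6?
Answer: -2064/468527 ≈ -0.0044053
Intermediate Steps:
O(L) = 1/(L + L*(-6 + L)) (O(L) = 1/(L + (L - (6 + 0))*L) = 1/(L + (L - 1*6)*L) = 1/(L + (L - 6)*L) = 1/(L + (-6 + L)*L) = 1/(L + L*(-6 + L)))
1/(O(8*d) - 227) = 1/(1/(((8*6))*(-5 + 8*6)) - 227) = 1/(1/(48*(-5 + 48)) - 227) = 1/((1/48)/43 - 227) = 1/((1/48)*(1/43) - 227) = 1/(1/2064 - 227) = 1/(-468527/2064) = -2064/468527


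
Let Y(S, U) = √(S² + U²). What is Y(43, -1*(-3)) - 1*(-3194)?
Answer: 3194 + √1858 ≈ 3237.1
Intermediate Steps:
Y(43, -1*(-3)) - 1*(-3194) = √(43² + (-1*(-3))²) - 1*(-3194) = √(1849 + 3²) + 3194 = √(1849 + 9) + 3194 = √1858 + 3194 = 3194 + √1858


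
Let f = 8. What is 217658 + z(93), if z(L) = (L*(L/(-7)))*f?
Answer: 1454414/7 ≈ 2.0777e+5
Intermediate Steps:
z(L) = -8*L**2/7 (z(L) = (L*(L/(-7)))*8 = (L*(L*(-1/7)))*8 = (L*(-L/7))*8 = -L**2/7*8 = -8*L**2/7)
217658 + z(93) = 217658 - 8/7*93**2 = 217658 - 8/7*8649 = 217658 - 69192/7 = 1454414/7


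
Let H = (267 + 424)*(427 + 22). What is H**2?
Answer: 96260647081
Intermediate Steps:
H = 310259 (H = 691*449 = 310259)
H**2 = 310259**2 = 96260647081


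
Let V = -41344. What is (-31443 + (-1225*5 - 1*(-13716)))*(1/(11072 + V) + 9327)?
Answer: -1683634821109/7568 ≈ -2.2247e+8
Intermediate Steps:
(-31443 + (-1225*5 - 1*(-13716)))*(1/(11072 + V) + 9327) = (-31443 + (-1225*5 - 1*(-13716)))*(1/(11072 - 41344) + 9327) = (-31443 + (-6125 + 13716))*(1/(-30272) + 9327) = (-31443 + 7591)*(-1/30272 + 9327) = -23852*282346943/30272 = -1683634821109/7568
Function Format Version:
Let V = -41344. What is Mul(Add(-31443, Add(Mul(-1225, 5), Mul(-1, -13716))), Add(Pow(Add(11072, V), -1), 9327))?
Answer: Rational(-1683634821109, 7568) ≈ -2.2247e+8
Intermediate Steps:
Mul(Add(-31443, Add(Mul(-1225, 5), Mul(-1, -13716))), Add(Pow(Add(11072, V), -1), 9327)) = Mul(Add(-31443, Add(Mul(-1225, 5), Mul(-1, -13716))), Add(Pow(Add(11072, -41344), -1), 9327)) = Mul(Add(-31443, Add(-6125, 13716)), Add(Pow(-30272, -1), 9327)) = Mul(Add(-31443, 7591), Add(Rational(-1, 30272), 9327)) = Mul(-23852, Rational(282346943, 30272)) = Rational(-1683634821109, 7568)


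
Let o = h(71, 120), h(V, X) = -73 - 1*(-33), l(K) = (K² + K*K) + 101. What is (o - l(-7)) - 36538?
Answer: -36777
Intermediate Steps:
l(K) = 101 + 2*K² (l(K) = (K² + K²) + 101 = 2*K² + 101 = 101 + 2*K²)
h(V, X) = -40 (h(V, X) = -73 + 33 = -40)
o = -40
(o - l(-7)) - 36538 = (-40 - (101 + 2*(-7)²)) - 36538 = (-40 - (101 + 2*49)) - 36538 = (-40 - (101 + 98)) - 36538 = (-40 - 1*199) - 36538 = (-40 - 199) - 36538 = -239 - 36538 = -36777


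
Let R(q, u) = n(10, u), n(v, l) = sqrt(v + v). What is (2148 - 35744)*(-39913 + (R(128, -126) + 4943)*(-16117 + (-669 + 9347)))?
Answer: 1236698660440 + 499841288*sqrt(5) ≈ 1.2378e+12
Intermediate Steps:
n(v, l) = sqrt(2)*sqrt(v) (n(v, l) = sqrt(2*v) = sqrt(2)*sqrt(v))
R(q, u) = 2*sqrt(5) (R(q, u) = sqrt(2)*sqrt(10) = 2*sqrt(5))
(2148 - 35744)*(-39913 + (R(128, -126) + 4943)*(-16117 + (-669 + 9347))) = (2148 - 35744)*(-39913 + (2*sqrt(5) + 4943)*(-16117 + (-669 + 9347))) = -33596*(-39913 + (4943 + 2*sqrt(5))*(-16117 + 8678)) = -33596*(-39913 + (4943 + 2*sqrt(5))*(-7439)) = -33596*(-39913 + (-36770977 - 14878*sqrt(5))) = -33596*(-36810890 - 14878*sqrt(5)) = 1236698660440 + 499841288*sqrt(5)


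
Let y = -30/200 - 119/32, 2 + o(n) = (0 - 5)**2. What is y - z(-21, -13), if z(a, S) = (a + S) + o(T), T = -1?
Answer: 1141/160 ≈ 7.1312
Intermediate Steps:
o(n) = 23 (o(n) = -2 + (0 - 5)**2 = -2 + (-5)**2 = -2 + 25 = 23)
z(a, S) = 23 + S + a (z(a, S) = (a + S) + 23 = (S + a) + 23 = 23 + S + a)
y = -619/160 (y = -30*1/200 - 119*1/32 = -3/20 - 119/32 = -619/160 ≈ -3.8688)
y - z(-21, -13) = -619/160 - (23 - 13 - 21) = -619/160 - 1*(-11) = -619/160 + 11 = 1141/160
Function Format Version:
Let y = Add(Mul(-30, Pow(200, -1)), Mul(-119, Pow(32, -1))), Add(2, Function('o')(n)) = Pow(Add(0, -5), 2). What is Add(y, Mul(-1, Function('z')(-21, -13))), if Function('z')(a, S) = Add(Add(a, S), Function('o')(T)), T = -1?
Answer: Rational(1141, 160) ≈ 7.1312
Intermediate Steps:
Function('o')(n) = 23 (Function('o')(n) = Add(-2, Pow(Add(0, -5), 2)) = Add(-2, Pow(-5, 2)) = Add(-2, 25) = 23)
Function('z')(a, S) = Add(23, S, a) (Function('z')(a, S) = Add(Add(a, S), 23) = Add(Add(S, a), 23) = Add(23, S, a))
y = Rational(-619, 160) (y = Add(Mul(-30, Rational(1, 200)), Mul(-119, Rational(1, 32))) = Add(Rational(-3, 20), Rational(-119, 32)) = Rational(-619, 160) ≈ -3.8688)
Add(y, Mul(-1, Function('z')(-21, -13))) = Add(Rational(-619, 160), Mul(-1, Add(23, -13, -21))) = Add(Rational(-619, 160), Mul(-1, -11)) = Add(Rational(-619, 160), 11) = Rational(1141, 160)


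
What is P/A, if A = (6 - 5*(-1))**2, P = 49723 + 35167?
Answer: 84890/121 ≈ 701.57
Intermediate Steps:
P = 84890
A = 121 (A = (6 + 5)**2 = 11**2 = 121)
P/A = 84890/121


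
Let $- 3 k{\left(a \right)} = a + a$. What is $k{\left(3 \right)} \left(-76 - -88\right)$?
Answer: $-24$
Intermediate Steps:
$k{\left(a \right)} = - \frac{2 a}{3}$ ($k{\left(a \right)} = - \frac{a + a}{3} = - \frac{2 a}{3}$)
$k{\left(3 \right)} \left(-76 - -88\right) = \left(- \frac{2}{3}\right) 3 \left(-76 - -88\right) = - 2 \left(-76 + 88\right) = \left(-2\right) 12 = -24$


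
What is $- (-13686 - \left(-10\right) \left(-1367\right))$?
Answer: $27356$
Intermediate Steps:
$- (-13686 - \left(-10\right) \left(-1367\right)) = - (-13686 - 13670) = \left(-1\right) \left(-27356\right) = 27356$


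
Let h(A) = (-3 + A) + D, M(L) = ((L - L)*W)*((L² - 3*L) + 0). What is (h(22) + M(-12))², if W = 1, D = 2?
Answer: 441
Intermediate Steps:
M(L) = 0 (M(L) = ((L - L)*1)*((L² - 3*L) + 0) = (0*1)*(L² - 3*L) = 0*(L² - 3*L) = 0)
h(A) = -1 + A (h(A) = (-3 + A) + 2 = -1 + A)
(h(22) + M(-12))² = ((-1 + 22) + 0)² = (21 + 0)² = 21² = 441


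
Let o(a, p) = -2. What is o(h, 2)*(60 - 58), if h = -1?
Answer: -4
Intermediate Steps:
o(h, 2)*(60 - 58) = -2*(60 - 58) = -2*2 = -4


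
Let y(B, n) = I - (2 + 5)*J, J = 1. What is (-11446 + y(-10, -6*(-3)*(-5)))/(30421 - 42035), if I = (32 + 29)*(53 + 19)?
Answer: 7061/11614 ≈ 0.60797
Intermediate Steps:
I = 4392 (I = 61*72 = 4392)
y(B, n) = 4385 (y(B, n) = 4392 - (2 + 5) = 4392 - 7 = 4385)
(-11446 + y(-10, -6*(-3)*(-5)))/(30421 - 42035) = (-11446 + 4385)/(30421 - 42035) = -7061/(-11614) = -7061*(-1/11614) = 7061/11614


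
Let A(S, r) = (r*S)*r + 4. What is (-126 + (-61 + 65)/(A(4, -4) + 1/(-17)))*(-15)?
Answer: 145462/77 ≈ 1889.1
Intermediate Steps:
A(S, r) = 4 + S*r**2 (A(S, r) = (S*r)*r + 4 = S*r**2 + 4 = 4 + S*r**2)
(-126 + (-61 + 65)/(A(4, -4) + 1/(-17)))*(-15) = (-126 + (-61 + 65)/((4 + 4*(-4)**2) + 1/(-17)))*(-15) = (-126 + 4/((4 + 4*16) - 1/17))*(-15) = (-126 + 4/((4 + 64) - 1/17))*(-15) = (-126 + 4/(68 - 1/17))*(-15) = (-126 + 4/(1155/17))*(-15) = (-126 + 4*(17/1155))*(-15) = (-126 + 68/1155)*(-15) = -145462/1155*(-15) = 145462/77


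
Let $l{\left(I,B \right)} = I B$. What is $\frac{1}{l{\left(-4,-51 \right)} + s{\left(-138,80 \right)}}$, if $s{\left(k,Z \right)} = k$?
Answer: $\frac{1}{66} \approx 0.015152$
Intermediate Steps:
$l{\left(I,B \right)} = B I$
$\frac{1}{l{\left(-4,-51 \right)} + s{\left(-138,80 \right)}} = \frac{1}{\left(-51\right) \left(-4\right) - 138} = \frac{1}{204 - 138} = \frac{1}{66}$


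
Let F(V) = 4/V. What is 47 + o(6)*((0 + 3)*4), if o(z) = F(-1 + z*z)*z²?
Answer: 3373/35 ≈ 96.371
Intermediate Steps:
o(z) = 4*z²/(-1 + z²) (o(z) = (4/(-1 + z*z))*z² = (4/(-1 + z²))*z² = 4*z²/(-1 + z²))
47 + o(6)*((0 + 3)*4) = 47 + (4*6²/(-1 + 6²))*((0 + 3)*4) = 47 + (4*36/(-1 + 36))*(3*4) = 47 + (4*36/35)*12 = 47 + (4*36*(1/35))*12 = 47 + (144/35)*12 = 47 + 1728/35 = 3373/35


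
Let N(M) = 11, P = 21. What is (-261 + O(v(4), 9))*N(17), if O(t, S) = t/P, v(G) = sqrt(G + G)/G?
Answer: -2871 + 11*sqrt(2)/42 ≈ -2870.6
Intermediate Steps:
v(G) = sqrt(2)/sqrt(G) (v(G) = sqrt(2*G)/G = (sqrt(2)*sqrt(G))/G = sqrt(2)/sqrt(G))
O(t, S) = t/21
(-261 + O(v(4), 9))*N(17) = (-261 + (sqrt(2)/sqrt(4))/21)*11 = (-261 + (sqrt(2)*(1/2))/21)*11 = (-261 + (sqrt(2)/2)/21)*11 = (-261 + sqrt(2)/42)*11 = -2871 + 11*sqrt(2)/42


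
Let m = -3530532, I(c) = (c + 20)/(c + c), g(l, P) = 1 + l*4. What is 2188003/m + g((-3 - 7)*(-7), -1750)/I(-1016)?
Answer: 55936841021/97678052 ≈ 572.67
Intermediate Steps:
g(l, P) = 1 + 4*l
I(c) = (20 + c)/(2*c) (I(c) = (20 + c)/((2*c)) = (20 + c)*(1/(2*c)) = (20 + c)/(2*c))
2188003/m + g((-3 - 7)*(-7), -1750)/I(-1016) = 2188003/(-3530532) + (1 + 4*((-3 - 7)*(-7)))/(((1/2)*(20 - 1016)/(-1016))) = 2188003*(-1/3530532) + (1 + 4*(-10*(-7)))/(((1/2)*(-1/1016)*(-996))) = -2188003/3530532 + (1 + 4*70)/(249/508) = -2188003/3530532 + (1 + 280)*(508/249) = -2188003/3530532 + 281*(508/249) = -2188003/3530532 + 142748/249 = 55936841021/97678052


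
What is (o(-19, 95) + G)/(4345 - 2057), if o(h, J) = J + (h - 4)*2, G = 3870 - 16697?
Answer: -6389/1144 ≈ -5.5848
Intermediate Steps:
G = -12827
o(h, J) = -8 + J + 2*h (o(h, J) = J + (-4 + h)*2 = J + (-8 + 2*h) = -8 + J + 2*h)
(o(-19, 95) + G)/(4345 - 2057) = ((-8 + 95 + 2*(-19)) - 12827)/(4345 - 2057) = ((-8 + 95 - 38) - 12827)/2288 = (49 - 12827)*(1/2288) = -12778*1/2288 = -6389/1144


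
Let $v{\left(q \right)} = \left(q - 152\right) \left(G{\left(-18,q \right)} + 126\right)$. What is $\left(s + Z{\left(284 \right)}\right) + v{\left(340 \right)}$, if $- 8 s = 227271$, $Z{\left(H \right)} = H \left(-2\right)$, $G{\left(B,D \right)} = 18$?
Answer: $- \frac{15239}{8} \approx -1904.9$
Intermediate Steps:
$Z{\left(H \right)} = - 2 H$
$s = - \frac{227271}{8}$ ($s = \left(- \frac{1}{8}\right) 227271 = - \frac{227271}{8} \approx -28409.0$)
$v{\left(q \right)} = -21888 + 144 q$ ($v{\left(q \right)} = \left(q - 152\right) \left(18 + 126\right) = \left(-152 + q\right) 144 = -21888 + 144 q$)
$\left(s + Z{\left(284 \right)}\right) + v{\left(340 \right)} = \left(- \frac{227271}{8} - 568\right) + \left(-21888 + 144 \cdot 340\right) = \left(- \frac{227271}{8} - 568\right) + \left(-21888 + 48960\right) = - \frac{231815}{8} + 27072 = - \frac{15239}{8}$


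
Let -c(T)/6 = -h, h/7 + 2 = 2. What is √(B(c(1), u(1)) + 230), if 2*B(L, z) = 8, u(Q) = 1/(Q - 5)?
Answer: 3*√26 ≈ 15.297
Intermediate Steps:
h = 0 (h = -14 + 7*2 = -14 + 14 = 0)
u(Q) = 1/(-5 + Q)
c(T) = 0 (c(T) = -(-6)*0 = -6*0 = 0)
B(L, z) = 4 (B(L, z) = (½)*8 = 4)
√(B(c(1), u(1)) + 230) = √(4 + 230) = √234 = 3*√26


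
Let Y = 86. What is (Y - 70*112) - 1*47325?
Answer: -55079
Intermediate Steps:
(Y - 70*112) - 1*47325 = (86 - 70*112) - 1*47325 = (86 - 7840) - 47325 = -7754 - 47325 = -55079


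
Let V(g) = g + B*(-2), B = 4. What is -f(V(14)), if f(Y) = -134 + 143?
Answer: -9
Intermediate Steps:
V(g) = -8 + g (V(g) = g + 4*(-2) = g - 8 = -8 + g)
f(Y) = 9
-f(V(14)) = -1*9 = -9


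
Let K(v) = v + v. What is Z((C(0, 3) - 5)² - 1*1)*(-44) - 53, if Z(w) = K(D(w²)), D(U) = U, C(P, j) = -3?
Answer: -349325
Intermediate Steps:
K(v) = 2*v
Z(w) = 2*w²
Z((C(0, 3) - 5)² - 1*1)*(-44) - 53 = (2*((-3 - 5)² - 1*1)²)*(-44) - 53 = (2*((-8)² - 1)²)*(-44) - 53 = (2*(64 - 1)²)*(-44) - 53 = (2*63²)*(-44) - 53 = (2*3969)*(-44) - 53 = 7938*(-44) - 53 = -349272 - 53 = -349325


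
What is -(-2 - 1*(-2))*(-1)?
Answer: 0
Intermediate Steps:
-(-2 - 1*(-2))*(-1) = -(-2 + 2)*(-1) = -1*0*(-1) = 0*(-1) = 0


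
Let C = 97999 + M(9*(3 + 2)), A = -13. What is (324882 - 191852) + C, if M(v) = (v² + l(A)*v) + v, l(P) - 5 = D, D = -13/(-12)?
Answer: 933491/4 ≈ 2.3337e+5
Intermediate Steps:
D = 13/12 (D = -13*(-1/12) = 13/12 ≈ 1.0833)
l(P) = 73/12 (l(P) = 5 + 13/12 = 73/12)
M(v) = v² + 85*v/12 (M(v) = (v² + 73*v/12) + v = v² + 85*v/12)
C = 401371/4 (C = 97999 + (9*(3 + 2))*(85 + 12*(9*(3 + 2)))/12 = 97999 + (9*5)*(85 + 12*(9*5))/12 = 97999 + (1/12)*45*(85 + 12*45) = 97999 + (1/12)*45*(85 + 540) = 97999 + (1/12)*45*625 = 97999 + 9375/4 = 401371/4 ≈ 1.0034e+5)
(324882 - 191852) + C = (324882 - 191852) + 401371/4 = 133030 + 401371/4 = 933491/4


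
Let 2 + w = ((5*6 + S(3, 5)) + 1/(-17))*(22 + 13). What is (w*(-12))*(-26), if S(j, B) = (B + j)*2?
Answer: 8517912/17 ≈ 5.0105e+5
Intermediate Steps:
S(j, B) = 2*B + 2*j
w = 27301/17 (w = -2 + ((5*6 + (2*5 + 2*3)) + 1/(-17))*(22 + 13) = -2 + ((30 + (10 + 6)) - 1/17)*35 = -2 + ((30 + 16) - 1/17)*35 = -2 + (46 - 1/17)*35 = -2 + (781/17)*35 = -2 + 27335/17 = 27301/17 ≈ 1605.9)
(w*(-12))*(-26) = ((27301/17)*(-12))*(-26) = -327612/17*(-26) = 8517912/17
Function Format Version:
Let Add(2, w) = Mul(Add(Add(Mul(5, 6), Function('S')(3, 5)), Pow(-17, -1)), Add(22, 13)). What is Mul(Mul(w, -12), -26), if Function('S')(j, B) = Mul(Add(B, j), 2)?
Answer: Rational(8517912, 17) ≈ 5.0105e+5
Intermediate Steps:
Function('S')(j, B) = Add(Mul(2, B), Mul(2, j))
w = Rational(27301, 17) (w = Add(-2, Mul(Add(Add(Mul(5, 6), Add(Mul(2, 5), Mul(2, 3))), Pow(-17, -1)), Add(22, 13))) = Add(-2, Mul(Add(Add(30, Add(10, 6)), Rational(-1, 17)), 35)) = Add(-2, Mul(Add(Add(30, 16), Rational(-1, 17)), 35)) = Add(-2, Mul(Add(46, Rational(-1, 17)), 35)) = Add(-2, Mul(Rational(781, 17), 35)) = Add(-2, Rational(27335, 17)) = Rational(27301, 17) ≈ 1605.9)
Mul(Mul(w, -12), -26) = Mul(Mul(Rational(27301, 17), -12), -26) = Mul(Rational(-327612, 17), -26) = Rational(8517912, 17)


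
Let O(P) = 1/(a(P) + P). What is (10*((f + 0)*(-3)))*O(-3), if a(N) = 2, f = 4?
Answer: 120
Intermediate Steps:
O(P) = 1/(2 + P)
(10*((f + 0)*(-3)))*O(-3) = (10*((4 + 0)*(-3)))/(2 - 3) = (10*(4*(-3)))/(-1) = (10*(-12))*(-1) = -120*(-1) = 120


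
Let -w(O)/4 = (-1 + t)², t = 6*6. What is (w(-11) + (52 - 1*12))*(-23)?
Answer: 111780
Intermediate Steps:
t = 36
w(O) = -4900 (w(O) = -4*(-1 + 36)² = -4*35² = -4*1225 = -4900)
(w(-11) + (52 - 1*12))*(-23) = (-4900 + (52 - 1*12))*(-23) = (-4900 + (52 - 12))*(-23) = (-4900 + 40)*(-23) = -4860*(-23) = 111780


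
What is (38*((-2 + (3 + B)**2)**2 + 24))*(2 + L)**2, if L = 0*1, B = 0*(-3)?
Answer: 11096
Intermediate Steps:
B = 0
L = 0
(38*((-2 + (3 + B)**2)**2 + 24))*(2 + L)**2 = (38*((-2 + (3 + 0)**2)**2 + 24))*(2 + 0)**2 = (38*((-2 + 3**2)**2 + 24))*2**2 = (38*((-2 + 9)**2 + 24))*4 = (38*(7**2 + 24))*4 = (38*(49 + 24))*4 = (38*73)*4 = 2774*4 = 11096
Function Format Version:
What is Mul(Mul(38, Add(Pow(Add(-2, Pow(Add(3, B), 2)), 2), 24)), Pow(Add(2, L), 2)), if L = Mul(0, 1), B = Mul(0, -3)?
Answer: 11096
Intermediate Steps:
B = 0
L = 0
Mul(Mul(38, Add(Pow(Add(-2, Pow(Add(3, B), 2)), 2), 24)), Pow(Add(2, L), 2)) = Mul(Mul(38, Add(Pow(Add(-2, Pow(Add(3, 0), 2)), 2), 24)), Pow(Add(2, 0), 2)) = Mul(Mul(38, Add(Pow(Add(-2, Pow(3, 2)), 2), 24)), Pow(2, 2)) = Mul(Mul(38, Add(Pow(Add(-2, 9), 2), 24)), 4) = Mul(Mul(38, Add(Pow(7, 2), 24)), 4) = Mul(Mul(38, Add(49, 24)), 4) = Mul(Mul(38, 73), 4) = Mul(2774, 4) = 11096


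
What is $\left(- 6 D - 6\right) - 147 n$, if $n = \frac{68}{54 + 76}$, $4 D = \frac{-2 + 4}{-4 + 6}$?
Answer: $- \frac{10971}{130} \approx -84.392$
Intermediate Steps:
$D = \frac{1}{4}$ ($D = \frac{\left(-2 + 4\right) \frac{1}{-4 + 6}}{4} = \frac{2 \cdot \frac{1}{2}}{4} = \frac{1}{4} \cdot 1 = \frac{1}{4} \approx 0.25$)
$n = \frac{34}{65}$ ($n = \frac{68}{130} = 68 \cdot \frac{1}{130} = \frac{34}{65} \approx 0.52308$)
$\left(- 6 D - 6\right) - 147 n = \left(\left(-6\right) \frac{1}{4} - 6\right) - \frac{4998}{65} = \left(- \frac{3}{2} - 6\right) - \frac{4998}{65} = - \frac{15}{2} - \frac{4998}{65} = - \frac{10971}{130}$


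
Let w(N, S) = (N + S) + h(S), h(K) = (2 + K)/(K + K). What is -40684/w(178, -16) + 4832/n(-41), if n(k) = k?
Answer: -39247072/106559 ≈ -368.31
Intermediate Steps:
h(K) = (2 + K)/(2*K) (h(K) = (2 + K)/((2*K)) = (2 + K)*(1/(2*K)) = (2 + K)/(2*K))
w(N, S) = N + S + (2 + S)/(2*S) (w(N, S) = (N + S) + (2 + S)/(2*S) = N + S + (2 + S)/(2*S))
-40684/w(178, -16) + 4832/n(-41) = -40684/(½ + 178 - 16 + 1/(-16)) + 4832/(-41) = -40684/(½ + 178 - 16 - 1/16) + 4832*(-1/41) = -40684/2599/16 - 4832/41 = -40684*16/2599 - 4832/41 = -650944/2599 - 4832/41 = -39247072/106559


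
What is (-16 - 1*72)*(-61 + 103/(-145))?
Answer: 787424/145 ≈ 5430.5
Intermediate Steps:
(-16 - 1*72)*(-61 + 103/(-145)) = (-16 - 72)*(-61 + 103*(-1/145)) = -88*(-61 - 103/145) = -88*(-8948/145) = 787424/145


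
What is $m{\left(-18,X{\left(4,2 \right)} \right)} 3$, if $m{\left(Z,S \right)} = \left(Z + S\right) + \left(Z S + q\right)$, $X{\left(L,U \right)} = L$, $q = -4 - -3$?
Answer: $-261$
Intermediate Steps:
$q = -1$ ($q = -4 + 3 = -1$)
$m{\left(Z,S \right)} = -1 + S + Z + S Z$ ($m{\left(Z,S \right)} = \left(Z + S\right) + \left(Z S - 1\right) = \left(S + Z\right) + \left(S Z - 1\right) = \left(S + Z\right) + \left(-1 + S Z\right) = -1 + S + Z + S Z$)
$m{\left(-18,X{\left(4,2 \right)} \right)} 3 = \left(-1 + 4 - 18 + 4 \left(-18\right)\right) 3 = \left(-1 + 4 - 18 - 72\right) 3 = \left(-87\right) 3 = -261$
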